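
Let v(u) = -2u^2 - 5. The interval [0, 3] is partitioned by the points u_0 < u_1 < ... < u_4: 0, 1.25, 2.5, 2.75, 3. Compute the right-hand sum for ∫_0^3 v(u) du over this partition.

-42.8125

Subinterval widths: 1.25, 1.25, 0.25, 0.25.
Right endpoints: 1.25, 2.5, 2.75, 3.
v(1.25) = -8.125, v(2.5) = -17.5, v(2.75) = -20.125, v(3) = -23.
Sum = Σ Δu_i · v(u_i).
Sum = -42.8125.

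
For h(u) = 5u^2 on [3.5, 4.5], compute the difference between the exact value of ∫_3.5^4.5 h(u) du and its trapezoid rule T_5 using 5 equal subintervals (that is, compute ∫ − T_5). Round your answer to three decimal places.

Exact integral: ∫_3.5^4.5 h(u) du ≈ 80.41667.
T_5 = 80.45.
Error ≈ 80.41667 − 80.45 ≈ -0.033.

-0.033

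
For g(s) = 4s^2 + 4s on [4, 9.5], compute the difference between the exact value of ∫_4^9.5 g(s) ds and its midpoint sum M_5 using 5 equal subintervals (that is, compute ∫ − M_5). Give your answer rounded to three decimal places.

2.218

Exact integral: ∫_4^9.5 g(s) ds ≈ 1206.33333.
M_5 = 1204.115.
Error ≈ 1206.33333 − 1204.115 ≈ 2.218.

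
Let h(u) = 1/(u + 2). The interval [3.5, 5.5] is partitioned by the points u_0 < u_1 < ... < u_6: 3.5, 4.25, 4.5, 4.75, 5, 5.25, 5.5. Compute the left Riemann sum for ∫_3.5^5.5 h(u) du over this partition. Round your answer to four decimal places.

0.3221

Subinterval widths: 0.75, 0.25, 0.25, 0.25, 0.25, 0.25.
Left endpoints: 3.5, 4.25, 4.5, 4.75, 5, 5.25.
h(3.5) = 2/11, h(4.25) = 0.16, h(4.5) = 2/13, h(4.75) = 4/27, h(5) = 1/7, h(5.25) = 4/29.
Sum = Σ Δu_i · h(u_i).
Sum ≈ 0.3221.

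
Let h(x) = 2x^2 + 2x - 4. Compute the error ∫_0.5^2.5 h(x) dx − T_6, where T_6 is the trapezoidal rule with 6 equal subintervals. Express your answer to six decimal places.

-0.074074

Exact integral: ∫_0.5^2.5 h(x) dx ≈ 8.33333333.
T_6 ≈ 8.40740741.
Error ≈ 8.33333333 − 8.40740741 ≈ -0.074074.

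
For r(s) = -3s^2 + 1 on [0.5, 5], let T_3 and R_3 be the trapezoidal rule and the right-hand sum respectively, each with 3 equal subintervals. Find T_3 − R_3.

55.6875

T_3 = -125.4375.
R_3 = -181.125.
T_3 − R_3 = 55.6875.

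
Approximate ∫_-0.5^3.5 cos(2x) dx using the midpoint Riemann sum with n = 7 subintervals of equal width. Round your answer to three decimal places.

0.792

Δx = (3.5 − (-0.5))/7 = 4/7.
Midpoints: -3/14, 5/14, 13/14, 1.5, 29/14, 37/14, 45/14.
f(-3/14) ≈ 0.910, f(5/14) ≈ 0.756, f(13/14) ≈ -0.282, f(1.5) ≈ -0.990, f(29/14) ≈ -0.539, f(37/14) ≈ 0.542, f(45/14) ≈ 0.989.
Sum = Δx · [f(-3/14) + f(5/14) + f(13/14) + ...].
Sum ≈ 0.792.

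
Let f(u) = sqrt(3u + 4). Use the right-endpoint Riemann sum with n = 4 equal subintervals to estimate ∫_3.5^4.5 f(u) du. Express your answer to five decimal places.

4.04528

Δu = (4.5 − 3.5)/4 = 0.25.
Right endpoints: 3.75, 4, 4.25, 4.5.
f(3.75) ≈ 3.90512, f(4) ≈ 4.00000, f(4.25) ≈ 4.09268, f(4.5) ≈ 4.18330.
Sum = Δu · [f(3.75) + f(4) + f(4.25) + f(4.5)].
Sum ≈ 4.04528.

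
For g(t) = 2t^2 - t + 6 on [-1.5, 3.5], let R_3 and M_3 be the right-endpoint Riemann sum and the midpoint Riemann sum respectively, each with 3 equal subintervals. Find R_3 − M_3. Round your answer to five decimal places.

R_3 ≈ 72.9629630.
M_3 ≈ 53.5185185.
R_3 − M_3 ≈ 19.44444.

19.44444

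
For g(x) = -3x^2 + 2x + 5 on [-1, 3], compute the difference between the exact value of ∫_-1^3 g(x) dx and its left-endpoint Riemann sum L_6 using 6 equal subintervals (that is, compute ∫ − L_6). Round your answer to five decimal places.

Exact integral: ∫_-1^3 g(x) dx = 0.
L_6 ≈ 4.4444444.
Error ≈ 0 − 4.4444444 ≈ -4.44444.

-4.44444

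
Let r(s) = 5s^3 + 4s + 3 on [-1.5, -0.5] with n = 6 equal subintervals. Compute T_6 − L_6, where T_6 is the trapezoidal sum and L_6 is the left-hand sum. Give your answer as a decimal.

1.6875

T_6 ≈ -7.31944.
L_6 ≈ -9.00694.
T_6 − L_6 = 1.6875.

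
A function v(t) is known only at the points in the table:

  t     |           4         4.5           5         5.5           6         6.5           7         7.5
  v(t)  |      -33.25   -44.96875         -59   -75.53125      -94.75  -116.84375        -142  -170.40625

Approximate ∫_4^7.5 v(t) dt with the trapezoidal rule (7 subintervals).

-317.4609375

Δt = 0.5.
T_7 = (0.5/2)·[(-33.25) + 2·(-44.96875) + 2·(-59) + 2·(-75.53125) + 2·(-94.75) + 2·(-116.84375) + 2·(-142) + (-170.40625)] = -317.4609375.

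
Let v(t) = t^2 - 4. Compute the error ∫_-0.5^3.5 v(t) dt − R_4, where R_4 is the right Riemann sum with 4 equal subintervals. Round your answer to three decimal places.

Exact integral: ∫_-0.5^3.5 v(t) dt ≈ -1.66667.
R_4 = 5.
Error ≈ -1.66667 − 5 ≈ -6.667.

-6.667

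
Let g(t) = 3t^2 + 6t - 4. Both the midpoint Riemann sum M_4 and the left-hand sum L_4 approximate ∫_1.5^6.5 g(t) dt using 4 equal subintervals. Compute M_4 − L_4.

M_4 = 369.296875.
L_4 = 281.40625.
M_4 − L_4 = 87.890625.

87.890625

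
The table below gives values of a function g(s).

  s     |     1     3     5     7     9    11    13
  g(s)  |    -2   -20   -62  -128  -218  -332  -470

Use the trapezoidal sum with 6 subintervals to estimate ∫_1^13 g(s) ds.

Δs = 2.
T_6 = (2/2)·[(-2) + 2·(-20) + 2·(-62) + 2·(-128) + 2·(-218) + 2·(-332) + (-470)] = -1992.

-1992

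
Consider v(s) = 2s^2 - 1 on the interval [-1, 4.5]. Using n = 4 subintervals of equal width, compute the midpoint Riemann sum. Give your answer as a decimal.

54.18359375

Δs = (4.5 − (-1))/4 = 1.375.
Midpoints: -0.3125, 1.0625, 2.4375, 3.8125.
v(-0.3125) = -0.8046875, v(1.0625) = 1.2578125, v(2.4375) = 10.8828125, v(3.8125) = 28.0703125.
Sum = Δs · [v(-0.3125) + v(1.0625) + v(2.4375) + v(3.8125)].
Sum = 54.18359375.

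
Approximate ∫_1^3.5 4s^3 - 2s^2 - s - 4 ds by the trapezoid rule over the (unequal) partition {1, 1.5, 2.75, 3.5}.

115.9375

Subinterval widths: 0.5, 1.25, 0.75.
f(1) = -3, f(1.5) = 3.5, f(2.75) = 61.3125, f(3.5) = 139.5.
On each subinterval the trapezoid contributes (Δs_i/2)·[f(s_{i-1}) + f(s_i)].
Sum = 115.9375.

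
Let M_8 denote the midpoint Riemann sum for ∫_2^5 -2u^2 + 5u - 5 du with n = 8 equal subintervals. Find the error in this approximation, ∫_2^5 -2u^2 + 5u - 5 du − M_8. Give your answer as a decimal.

-0.0703125

Exact integral: ∫_2^5 f(u) du = -40.5.
M_8 = -40.4296875.
Error = -40.5 − (-40.4296875) = -0.0703125.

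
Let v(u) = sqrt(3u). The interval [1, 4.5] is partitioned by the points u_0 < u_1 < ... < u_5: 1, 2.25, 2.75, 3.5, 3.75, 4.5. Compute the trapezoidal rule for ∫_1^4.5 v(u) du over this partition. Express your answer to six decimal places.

Subinterval widths: 1.25, 0.5, 0.75, 0.25, 0.75.
v(1) ≈ 1.732051, v(2.25) ≈ 2.598076, v(2.75) ≈ 2.872281, v(3.5) ≈ 3.240370, v(3.75) ≈ 3.354102, v(4.5) ≈ 3.674235.
On each subinterval the trapezoid contributes (Δu_i/2)·[v(u_{i-1}) + v(u_i)].
Sum ≈ 9.826098.

9.826098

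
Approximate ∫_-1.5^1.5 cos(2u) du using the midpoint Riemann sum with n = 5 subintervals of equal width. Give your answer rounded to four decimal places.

0.1500

Δu = (1.5 − (-1.5))/5 = 0.6.
Midpoints: -1.2, -0.6, 0, 0.6, 1.2.
f(-1.2) ≈ -0.7374, f(-0.6) ≈ 0.3624, f(0) ≈ 1.0000, f(0.6) ≈ 0.3624, f(1.2) ≈ -0.7374.
Sum = Δu · [f(-1.2) + f(-0.6) + f(0) + f(0.6) + f(1.2)].
Sum ≈ 0.1500.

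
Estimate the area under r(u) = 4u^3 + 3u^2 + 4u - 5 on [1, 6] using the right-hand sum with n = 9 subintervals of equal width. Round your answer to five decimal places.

1840.18519

Δu = (6 − 1)/9 = 5/9.
Right endpoints: 14/9, 19/9, 8/3, 29/9, 34/9, 13/3, 44/9, 49/9, 6.
r(14/9) = 17159/729, r(19/9) = 39694/729, r(8/3) = 2777/27, r(29/9) = 126014/729, r(34/9) = 195799/729, r(13/3) = 10642/27, r(44/9) = 403619/729, r(49/9) = 547654/729, r(6) = 991.
Sum = Δu · [r(14/9) + r(19/9) + r(8/3) + ...].
Sum ≈ 1840.18519.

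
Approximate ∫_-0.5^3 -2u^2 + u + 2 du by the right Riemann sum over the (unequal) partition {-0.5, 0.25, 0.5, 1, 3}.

-23.40625

Subinterval widths: 0.75, 0.25, 0.5, 2.
Right endpoints: 0.25, 0.5, 1, 3.
f(0.25) = 2.125, f(0.5) = 2, f(1) = 1, f(3) = -13.
Sum = Σ Δu_i · f(u_i).
Sum = -23.40625.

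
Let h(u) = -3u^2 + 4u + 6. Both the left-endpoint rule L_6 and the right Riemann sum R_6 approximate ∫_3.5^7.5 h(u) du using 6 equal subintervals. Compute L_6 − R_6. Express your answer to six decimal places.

L_6 ≈ -229.22222222.
R_6 ≈ -306.55555556.
L_6 − R_6 ≈ 77.333333.

77.333333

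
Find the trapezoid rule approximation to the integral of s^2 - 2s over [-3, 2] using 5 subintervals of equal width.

Δs = (2 − (-3))/5 = 1.
f(-3) = 15, f(-2) = 8, f(-1) = 3, f(0) = 0, f(1) = -1, f(2) = 0.
T_5 = (Δs/2)·[f(s_0) + 2f(s_1) + ... + 2f(s_{4}) + f(s_5)].
Sum = 17.5.

17.5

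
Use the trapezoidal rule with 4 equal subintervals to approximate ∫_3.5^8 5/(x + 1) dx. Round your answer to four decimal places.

Δx = (8 − 3.5)/4 = 1.125.
f(3.5) = 10/9, f(4.625) = 8/9, f(5.75) = 20/27, f(6.875) = 40/63, f(8) = 5/9.
T_4 = (Δx/2)·[f(x_0) + 2f(x_1) + 2f(x_2) + 2f(x_3) + f(x_4)].
Sum ≈ 3.4851.

3.4851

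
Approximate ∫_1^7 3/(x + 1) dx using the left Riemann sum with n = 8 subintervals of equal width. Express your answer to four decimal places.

Δx = (7 − 1)/8 = 0.75.
Left endpoints: 1, 1.75, 2.5, 3.25, 4, 4.75, 5.5, 6.25.
f(1) = 1.5, f(1.75) = 12/11, f(2.5) = 6/7, f(3.25) = 12/17, f(4) = 0.6, f(4.75) = 12/23, f(5.5) = 6/13, f(6.25) = 12/29.
Sum = Δx · [f(1) + f(1.75) + f(2.5) + ...].
Sum ≈ 4.6133.

4.6133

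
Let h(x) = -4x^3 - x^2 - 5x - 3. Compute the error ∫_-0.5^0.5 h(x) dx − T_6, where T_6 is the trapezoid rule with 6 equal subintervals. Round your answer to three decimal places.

Exact integral: ∫_-0.5^0.5 h(x) dx ≈ -3.08333.
T_6 ≈ -3.08796.
Error ≈ -3.08333 − (-3.08796) ≈ 0.005.

0.005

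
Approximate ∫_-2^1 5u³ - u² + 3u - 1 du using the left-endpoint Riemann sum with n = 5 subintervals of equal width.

Δu = (1 − (-2))/5 = 0.6.
Left endpoints: -2, -1.4, -0.8, -0.2, 0.4.
f(-2) = -51, f(-1.4) = -20.88, f(-0.8) = -6.6, f(-0.2) = -1.68, f(0.4) = 0.36.
Sum = Δu · [f(-2) + f(-1.4) + f(-0.8) + f(-0.2) + f(0.4)].
Sum = -47.88.

-47.88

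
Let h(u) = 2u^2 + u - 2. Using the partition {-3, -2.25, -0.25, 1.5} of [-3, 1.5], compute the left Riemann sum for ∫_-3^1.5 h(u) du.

17.78125

Subinterval widths: 0.75, 2, 1.75.
Left endpoints: -3, -2.25, -0.25.
h(-3) = 13, h(-2.25) = 5.875, h(-0.25) = -2.125.
Sum = Σ Δu_i · h(u_i).
Sum = 17.78125.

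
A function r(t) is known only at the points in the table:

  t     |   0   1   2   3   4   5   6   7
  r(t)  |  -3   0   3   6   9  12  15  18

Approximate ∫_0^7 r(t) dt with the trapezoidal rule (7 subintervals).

Δt = 1.
T_7 = (1/2)·[(-3) + 2·0 + 2·3 + 2·6 + 2·9 + 2·12 + 2·15 + 18] = 52.5.

52.5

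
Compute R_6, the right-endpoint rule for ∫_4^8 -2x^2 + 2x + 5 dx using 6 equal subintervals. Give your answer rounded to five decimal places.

Δx = (8 − 4)/6 = 2/3.
Right endpoints: 14/3, 16/3, 6, 20/3, 22/3, 8.
f(14/3) = -263/9, f(16/3) = -371/9, f(6) = -55, f(20/3) = -635/9, f(22/3) = -791/9, f(8) = -107.
Sum = Δx · [f(14/3) + f(16/3) + f(6) + ...].
Sum ≈ -260.59259.

-260.59259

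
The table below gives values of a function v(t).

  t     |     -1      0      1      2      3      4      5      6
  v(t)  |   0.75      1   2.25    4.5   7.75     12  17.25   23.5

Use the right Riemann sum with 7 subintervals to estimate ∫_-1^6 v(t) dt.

68.25

Δt = 1.
Sum = 1·[1 + 2.25 + 4.5 + 7.75 + 12 + 17.25 + 23.5] = 68.25.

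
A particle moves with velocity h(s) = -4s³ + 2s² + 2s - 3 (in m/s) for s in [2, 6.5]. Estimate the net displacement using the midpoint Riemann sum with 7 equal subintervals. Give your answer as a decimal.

-1558.96875

Δs = (6.5 − 2)/7 = 9/14.
Midpoints: 65/28, 83/28, 101/28, 4.25, 137/28, 155/28, 173/28.
h(65/28) = -206459/5488, h(83/28) = -459269/5488, h(101/28) = -864359/5488, h(4.25) = -265.4375, h(137/28) = -2271347/5488, h(155/28) = -3343229/5488, h(173/28) = -4707359/5488.
Sum = Δs · [h(65/28) + h(83/28) + h(101/28) + ...].
Sum = -1558.96875.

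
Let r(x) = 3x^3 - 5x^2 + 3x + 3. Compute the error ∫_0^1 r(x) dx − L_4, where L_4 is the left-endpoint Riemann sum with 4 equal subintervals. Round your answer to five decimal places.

0.13021

Exact integral: ∫_0^1 r(x) dx ≈ 3.5833333.
L_4 = 3.453125.
Error ≈ 3.5833333 − 3.453125 ≈ 0.13021.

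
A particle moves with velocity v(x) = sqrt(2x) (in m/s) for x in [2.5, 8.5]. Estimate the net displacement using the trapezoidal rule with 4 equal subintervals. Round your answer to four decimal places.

19.5994

Δx = (8.5 − 2.5)/4 = 1.5.
v(2.5) ≈ 2.2361, v(4) ≈ 2.8284, v(5.5) ≈ 3.3166, v(7) ≈ 3.7417, v(8.5) ≈ 4.1231.
T_4 = (Δx/2)·[v(x_0) + 2v(x_1) + 2v(x_2) + 2v(x_3) + v(x_4)].
Sum ≈ 19.5994.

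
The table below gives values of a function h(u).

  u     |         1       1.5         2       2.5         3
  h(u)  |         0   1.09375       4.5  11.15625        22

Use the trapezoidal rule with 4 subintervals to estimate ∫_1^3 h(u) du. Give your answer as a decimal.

13.875

Δu = 0.5.
T_4 = (0.5/2)·[0 + 2·1.09375 + 2·4.5 + 2·11.15625 + 22] = 13.875.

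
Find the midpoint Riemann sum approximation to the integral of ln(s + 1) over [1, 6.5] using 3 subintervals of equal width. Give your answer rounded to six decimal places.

Δs = (6.5 − 1)/3 = 11/6.
Midpoints: 23/12, 3.75, 67/12.
f(23/12) ≈ 1.070441, f(3.75) ≈ 1.558145, f(67/12) ≈ 1.884541.
Sum = Δs · [f(23/12) + f(3.75) + f(67/12)].
Sum ≈ 8.274067.

8.274067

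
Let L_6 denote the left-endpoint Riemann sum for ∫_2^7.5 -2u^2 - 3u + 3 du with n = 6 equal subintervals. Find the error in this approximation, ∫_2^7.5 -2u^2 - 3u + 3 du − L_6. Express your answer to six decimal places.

Exact integral: ∫_2^7.5 f(u) du ≈ -337.79166667.
L_6 ≈ -283.87384259.
Error ≈ -337.79166667 − (-283.87384259) ≈ -53.917824.

-53.917824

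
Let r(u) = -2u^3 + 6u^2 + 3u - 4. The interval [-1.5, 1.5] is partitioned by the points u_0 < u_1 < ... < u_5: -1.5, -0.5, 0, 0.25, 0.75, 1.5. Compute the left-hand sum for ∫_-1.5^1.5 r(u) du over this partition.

Subinterval widths: 1, 0.5, 0.25, 0.5, 0.75.
Left endpoints: -1.5, -0.5, 0, 0.25, 0.75.
r(-1.5) = 11.75, r(-0.5) = -3.75, r(0) = -4, r(0.25) = -2.90625, r(0.75) = 0.78125.
Sum = Σ Δu_i · r(u_i).
Sum = 8.0078125.

8.0078125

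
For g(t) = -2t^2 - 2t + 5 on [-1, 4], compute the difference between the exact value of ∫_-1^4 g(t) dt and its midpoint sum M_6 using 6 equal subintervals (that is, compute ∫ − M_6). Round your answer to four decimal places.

Exact integral: ∫_-1^4 g(t) dt ≈ -33.333333.
M_6 ≈ -32.754630.
Error ≈ -33.333333 − (-32.754630) ≈ -0.5787.

-0.5787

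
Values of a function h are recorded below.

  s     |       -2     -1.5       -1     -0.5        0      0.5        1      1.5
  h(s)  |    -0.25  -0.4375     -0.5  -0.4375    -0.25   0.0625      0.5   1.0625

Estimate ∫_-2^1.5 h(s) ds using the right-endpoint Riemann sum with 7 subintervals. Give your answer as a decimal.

0

Δs = 0.5.
Sum = 0.5·[(-0.4375) + (-0.5) + (-0.4375) + (-0.25) + 0.0625 + 0.5 + 1.0625] = 0.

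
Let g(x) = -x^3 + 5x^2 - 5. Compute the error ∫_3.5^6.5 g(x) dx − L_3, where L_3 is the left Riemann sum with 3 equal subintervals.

Exact integral: ∫_3.5^6.5 g(x) dx = -37.5.
L_3 = -1.625.
Error = -37.5 − (-1.625) = -35.875.

-35.875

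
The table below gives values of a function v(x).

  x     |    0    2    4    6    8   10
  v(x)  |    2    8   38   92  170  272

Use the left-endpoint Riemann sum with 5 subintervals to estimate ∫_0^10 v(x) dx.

Δx = 2.
Sum = 2·[2 + 8 + 38 + 92 + 170] = 620.

620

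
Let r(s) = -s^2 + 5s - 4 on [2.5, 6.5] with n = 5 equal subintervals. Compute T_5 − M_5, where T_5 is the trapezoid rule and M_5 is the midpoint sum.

T_5 = -12.76.
M_5 = -12.12.
T_5 − M_5 = -0.64.

-0.64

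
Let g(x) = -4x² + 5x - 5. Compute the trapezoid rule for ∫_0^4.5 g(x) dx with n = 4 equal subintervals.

-97.171875

Δx = (4.5 − 0)/4 = 1.125.
g(0) = -5, g(1.125) = -4.4375, g(2.25) = -14, g(3.375) = -33.6875, g(4.5) = -63.5.
T_4 = (Δx/2)·[g(x_0) + 2g(x_1) + 2g(x_2) + 2g(x_3) + g(x_4)].
Sum = -97.171875.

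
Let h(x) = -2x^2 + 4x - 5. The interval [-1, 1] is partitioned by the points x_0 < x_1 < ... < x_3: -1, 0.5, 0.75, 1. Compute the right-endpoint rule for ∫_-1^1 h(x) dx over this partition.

-6.78125

Subinterval widths: 1.5, 0.25, 0.25.
Right endpoints: 0.5, 0.75, 1.
h(0.5) = -3.5, h(0.75) = -3.125, h(1) = -3.
Sum = Σ Δx_i · h(x_i).
Sum = -6.78125.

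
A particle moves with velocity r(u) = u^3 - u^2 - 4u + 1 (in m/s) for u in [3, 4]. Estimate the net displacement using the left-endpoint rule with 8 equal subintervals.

Δu = (4 − 3)/8 = 0.125.
Left endpoints: 3, 3.125, 3.25, 3.375, 3.5, 3.625, 3.75, 3.875.
r(3) = 7, r(3.125) = 4737/512, r(3.25) = 11.765625, r(3.375) = 7451/512, r(3.5) = 17.625, r(3.625) = 10749/512, r(3.75) = 24.671875, r(3.875) = 14679/512.
Sum = Δu · [r(3) + r(3.125) + r(3.25) + ...].
Sum = 16.81640625.

16.81640625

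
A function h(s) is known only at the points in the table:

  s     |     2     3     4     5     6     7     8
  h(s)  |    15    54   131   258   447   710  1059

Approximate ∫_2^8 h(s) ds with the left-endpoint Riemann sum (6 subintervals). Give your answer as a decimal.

1615

Δs = 1.
Sum = 1·[15 + 54 + 131 + 258 + 447 + 710] = 1615.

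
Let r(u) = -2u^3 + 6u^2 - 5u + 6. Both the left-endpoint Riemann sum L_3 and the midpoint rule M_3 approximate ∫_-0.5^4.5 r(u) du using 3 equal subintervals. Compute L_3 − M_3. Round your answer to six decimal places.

52.083333

L_3 ≈ 16.52777778.
M_3 ≈ -35.55555556.
L_3 − M_3 ≈ 52.083333.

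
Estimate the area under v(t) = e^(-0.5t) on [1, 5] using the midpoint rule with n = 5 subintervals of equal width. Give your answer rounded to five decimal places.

Δt = (5 − 1)/5 = 0.8.
Midpoints: 1.4, 2.2, 3, 3.8, 4.6.
v(1.4) ≈ 0.49659, v(2.2) ≈ 0.33287, v(3) ≈ 0.22313, v(3.8) ≈ 0.14957, v(4.6) ≈ 0.10026.
Sum = Δt · [v(1.4) + v(2.2) + v(3) + v(3.8) + v(4.6)].
Sum ≈ 1.04193.

1.04193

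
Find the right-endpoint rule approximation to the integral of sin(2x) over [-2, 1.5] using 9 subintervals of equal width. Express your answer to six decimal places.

Δx = (1.5 − (-2))/9 = 7/18.
Right endpoints: -29/18, -11/9, -5/6, -4/9, -1/18, 1/3, 13/18, 10/9, 1.5.
f(-29/18) ≈ 0.080542, f(-11/9) ≈ -0.642034, f(-5/6) ≈ -0.995408, f(-4/9) ≈ -0.776372, f(-1/18) ≈ -0.110883, f(1/3) ≈ 0.618370, f(13/18) ≈ 0.992028, f(10/9) ≈ 0.795220, f(1.5) ≈ 0.141120.
Sum = Δx · [f(-29/18) + f(-11/9) + f(-5/6) + ...].
Sum ≈ 0.039894.

0.039894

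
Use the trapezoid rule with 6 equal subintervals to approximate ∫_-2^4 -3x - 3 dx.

-36

Δx = (4 − (-2))/6 = 1.
f(-2) = 3, f(-1) = 0, f(0) = -3, f(1) = -6, f(2) = -9, f(3) = -12, f(4) = -15.
T_6 = (Δx/2)·[f(x_0) + 2f(x_1) + ... + 2f(x_{5}) + f(x_6)].
Sum = -36.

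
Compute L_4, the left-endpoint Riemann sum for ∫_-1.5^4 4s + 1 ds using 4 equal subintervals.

Δs = (4 − (-1.5))/4 = 1.375.
Left endpoints: -1.5, -0.125, 1.25, 2.625.
f(-1.5) = -5, f(-0.125) = 0.5, f(1.25) = 6, f(2.625) = 11.5.
Sum = Δs · [f(-1.5) + f(-0.125) + f(1.25) + f(2.625)].
Sum = 17.875.

17.875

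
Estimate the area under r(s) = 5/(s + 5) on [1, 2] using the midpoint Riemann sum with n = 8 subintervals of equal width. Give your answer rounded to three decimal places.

Δs = (2 − 1)/8 = 0.125.
Midpoints: 1.0625, 1.1875, 1.3125, 1.4375, 1.5625, 1.6875, 1.8125, 1.9375.
r(1.0625) = 80/97, r(1.1875) = 80/99, r(1.3125) = 80/101, r(1.4375) = 80/103, r(1.5625) = 16/21, r(1.6875) = 80/107, r(1.8125) = 80/109, r(1.9375) = 80/111.
Sum = Δs · [r(1.0625) + r(1.1875) + r(1.3125) + ...].
Sum ≈ 0.771.

0.771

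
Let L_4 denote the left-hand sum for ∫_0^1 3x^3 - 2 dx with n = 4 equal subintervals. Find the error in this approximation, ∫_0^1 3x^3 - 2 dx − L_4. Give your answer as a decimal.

Exact integral: ∫_0^1 f(x) dx = -1.25.
L_4 = -1.578125.
Error = -1.25 − (-1.578125) = 0.328125.

0.328125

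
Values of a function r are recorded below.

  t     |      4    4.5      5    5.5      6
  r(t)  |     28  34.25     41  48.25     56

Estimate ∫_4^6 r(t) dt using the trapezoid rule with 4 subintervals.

82.75

Δt = 0.5.
T_4 = (0.5/2)·[28 + 2·34.25 + 2·41 + 2·48.25 + 56] = 82.75.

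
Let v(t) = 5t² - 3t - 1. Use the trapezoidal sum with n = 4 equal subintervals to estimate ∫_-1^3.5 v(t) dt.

Δt = (3.5 − (-1))/4 = 1.125.
v(-1) = 7, v(0.125) = -1.296875, v(1.25) = 3.0625, v(2.375) = 20.078125, v(3.5) = 49.75.
T_4 = (Δt/2)·[v(t_0) + 2v(t_1) + 2v(t_2) + 2v(t_3) + v(t_4)].
Sum = 56.49609375.

56.49609375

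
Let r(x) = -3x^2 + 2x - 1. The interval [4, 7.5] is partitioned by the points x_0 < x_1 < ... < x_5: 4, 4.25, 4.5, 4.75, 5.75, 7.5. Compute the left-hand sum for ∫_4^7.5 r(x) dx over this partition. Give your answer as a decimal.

Subinterval widths: 0.25, 0.25, 0.25, 1, 1.75.
Left endpoints: 4, 4.25, 4.5, 4.75, 5.75.
r(4) = -41, r(4.25) = -46.6875, r(4.5) = -52.75, r(4.75) = -59.1875, r(5.75) = -88.6875.
Sum = Σ Δx_i · r(x_i).
Sum = -249.5.

-249.5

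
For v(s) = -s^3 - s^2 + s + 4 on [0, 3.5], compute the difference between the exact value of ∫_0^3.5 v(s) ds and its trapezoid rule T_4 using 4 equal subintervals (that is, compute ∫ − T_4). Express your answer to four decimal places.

2.7913

Exact integral: ∫_0^3.5 v(s) ds ≈ -31.682292.
T_4 ≈ -34.473633.
Error ≈ -31.682292 − (-34.473633) ≈ 2.7913.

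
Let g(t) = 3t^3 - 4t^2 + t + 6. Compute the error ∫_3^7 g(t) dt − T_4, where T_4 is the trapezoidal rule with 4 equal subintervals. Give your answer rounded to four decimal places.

Exact integral: ∫_3^7 g(t) dt ≈ 1362.666667.
T_4 = 1390.
Error ≈ 1362.666667 − 1390 ≈ -27.3333.

-27.3333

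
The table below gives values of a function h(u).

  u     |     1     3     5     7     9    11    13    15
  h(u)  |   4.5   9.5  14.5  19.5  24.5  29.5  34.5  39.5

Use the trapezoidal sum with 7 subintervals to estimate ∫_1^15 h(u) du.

308

Δu = 2.
T_7 = (2/2)·[4.5 + 2·9.5 + 2·14.5 + 2·19.5 + 2·24.5 + 2·29.5 + 2·34.5 + 39.5] = 308.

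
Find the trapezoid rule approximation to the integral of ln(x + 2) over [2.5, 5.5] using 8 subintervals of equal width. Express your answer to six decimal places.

Δx = (5.5 − 2.5)/8 = 0.375.
f(2.5) ≈ 1.504077, f(2.875) ≈ 1.584120, f(3.25) ≈ 1.658228, f(3.625) ≈ 1.727221, f(4) ≈ 1.791759, f(4.375) ≈ 1.852384, f(4.75) ≈ 1.909543, f(5.125) ≈ 1.963610, f(5.5) ≈ 2.014903.
T_8 = (Δx/2)·[f(x_0) + 2f(x_1) + ... + 2f(x_{7}) + f(x_8)].
Sum ≈ 5.342383.

5.342383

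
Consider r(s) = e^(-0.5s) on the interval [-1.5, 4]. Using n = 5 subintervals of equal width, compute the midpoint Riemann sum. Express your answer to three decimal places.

Δs = (4 − (-1.5))/5 = 1.1.
Midpoints: -0.95, 0.15, 1.25, 2.35, 3.45.
r(-0.95) ≈ 1.608, r(0.15) ≈ 0.928, r(1.25) ≈ 0.535, r(2.35) ≈ 0.309, r(3.45) ≈ 0.178.
Sum = Δs · [r(-0.95) + r(0.15) + r(1.25) + r(2.35) + r(3.45)].
Sum ≈ 3.914.

3.914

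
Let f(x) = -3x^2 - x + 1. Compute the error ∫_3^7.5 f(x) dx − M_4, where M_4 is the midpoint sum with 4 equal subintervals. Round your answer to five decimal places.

-1.42383

Exact integral: ∫_3^7.5 f(x) dx = -414.
M_4 ≈ -412.5761719.
Error ≈ -414 − (-412.5761719) ≈ -1.42383.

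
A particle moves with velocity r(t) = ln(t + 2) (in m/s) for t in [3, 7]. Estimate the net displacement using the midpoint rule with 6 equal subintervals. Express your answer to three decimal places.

Δt = (7 − 3)/6 = 2/3.
Midpoints: 10/3, 4, 14/3, 16/3, 6, 20/3.
r(10/3) ≈ 1.674, r(4) ≈ 1.792, r(14/3) ≈ 1.897, r(16/3) ≈ 1.992, r(6) ≈ 2.079, r(20/3) ≈ 2.159.
Sum = Δt · [r(10/3) + r(4) + r(14/3) + ...].
Sum ≈ 7.729.

7.729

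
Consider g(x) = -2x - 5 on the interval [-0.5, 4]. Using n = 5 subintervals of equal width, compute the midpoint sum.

-38.25

Δx = (4 − (-0.5))/5 = 0.9.
Midpoints: -0.05, 0.85, 1.75, 2.65, 3.55.
g(-0.05) = -4.9, g(0.85) = -6.7, g(1.75) = -8.5, g(2.65) = -10.3, g(3.55) = -12.1.
Sum = Δx · [g(-0.05) + g(0.85) + g(1.75) + g(2.65) + g(3.55)].
Sum = -38.25.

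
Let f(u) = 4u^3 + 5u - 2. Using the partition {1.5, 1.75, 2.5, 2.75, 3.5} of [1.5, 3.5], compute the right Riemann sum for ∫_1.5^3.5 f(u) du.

225.78125

Subinterval widths: 0.25, 0.75, 0.25, 0.75.
Right endpoints: 1.75, 2.5, 2.75, 3.5.
f(1.75) = 28.1875, f(2.5) = 73, f(2.75) = 94.9375, f(3.5) = 187.
Sum = Σ Δu_i · f(u_i).
Sum = 225.78125.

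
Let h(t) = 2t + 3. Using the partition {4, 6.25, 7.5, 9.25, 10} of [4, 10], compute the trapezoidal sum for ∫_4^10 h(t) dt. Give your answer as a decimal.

Subinterval widths: 2.25, 1.25, 1.75, 0.75.
h(4) = 11, h(6.25) = 15.5, h(7.5) = 18, h(9.25) = 21.5, h(10) = 23.
On each subinterval the trapezoid contributes (Δt_i/2)·[h(t_{i-1}) + h(t_i)].
Sum = 102.

102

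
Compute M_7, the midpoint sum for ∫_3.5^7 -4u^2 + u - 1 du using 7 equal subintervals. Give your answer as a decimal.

-385

Δu = (7 − 3.5)/7 = 0.5.
Midpoints: 3.75, 4.25, 4.75, 5.25, 5.75, 6.25, 6.75.
f(3.75) = -53.5, f(4.25) = -69, f(4.75) = -86.5, f(5.25) = -106, f(5.75) = -127.5, f(6.25) = -151, f(6.75) = -176.5.
Sum = Δu · [f(3.75) + f(4.25) + f(4.75) + ...].
Sum = -385.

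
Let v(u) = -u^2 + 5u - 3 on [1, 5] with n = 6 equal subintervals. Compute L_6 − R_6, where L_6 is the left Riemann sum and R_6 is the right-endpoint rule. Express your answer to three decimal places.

L_6 ≈ 7.70370.
R_6 ≈ 5.03704.
L_6 − R_6 ≈ 2.667.

2.667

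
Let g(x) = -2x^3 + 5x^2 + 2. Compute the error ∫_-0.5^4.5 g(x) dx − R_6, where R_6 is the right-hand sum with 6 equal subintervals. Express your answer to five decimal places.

Exact integral: ∫_-0.5^4.5 g(x) dx ≈ -42.9166667.
R_6 ≈ -81.3425926.
Error ≈ -42.9166667 − (-81.3425926) ≈ 38.42593.

38.42593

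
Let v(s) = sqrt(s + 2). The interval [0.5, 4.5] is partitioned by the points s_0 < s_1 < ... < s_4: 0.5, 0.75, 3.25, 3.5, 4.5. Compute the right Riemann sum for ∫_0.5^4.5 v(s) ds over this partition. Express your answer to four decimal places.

Subinterval widths: 0.25, 2.5, 0.25, 1.
Right endpoints: 0.75, 3.25, 3.5, 4.5.
v(0.75) ≈ 1.6583, v(3.25) ≈ 2.2913, v(3.5) ≈ 2.3452, v(4.5) ≈ 2.5495.
Sum = Σ Δs_i · v(s_i).
Sum ≈ 9.2786.

9.2786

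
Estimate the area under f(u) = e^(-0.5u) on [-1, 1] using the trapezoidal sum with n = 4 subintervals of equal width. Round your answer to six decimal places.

Δu = (1 − (-1))/4 = 0.5.
f(-1) ≈ 1.648721, f(-0.5) ≈ 1.284025, f(0) ≈ 1.000000, f(0.5) ≈ 0.778801, f(1) ≈ 0.606531.
T_4 = (Δu/2)·[f(u_0) + 2f(u_1) + 2f(u_2) + 2f(u_3) + f(u_4)].
Sum ≈ 2.095226.

2.095226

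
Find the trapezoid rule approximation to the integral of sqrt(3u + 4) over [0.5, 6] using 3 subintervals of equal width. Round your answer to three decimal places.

19.977

Δu = (6 − 0.5)/3 = 11/6.
f(0.5) ≈ 2.345, f(7/3) ≈ 3.317, f(25/6) ≈ 4.062, f(6) ≈ 4.690.
T_3 = (Δu/2)·[f(u_0) + 2f(u_1) + 2f(u_2) + f(u_3)].
Sum ≈ 19.977.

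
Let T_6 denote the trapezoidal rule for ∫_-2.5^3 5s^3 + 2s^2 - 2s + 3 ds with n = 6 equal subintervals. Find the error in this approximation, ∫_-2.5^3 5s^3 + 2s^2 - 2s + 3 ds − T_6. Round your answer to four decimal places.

Exact integral: ∫_-2.5^3 f(s) ds ≈ 94.588542.
T_6 ≈ 99.017506.
Error ≈ 94.588542 − 99.017506 ≈ -4.4290.

-4.4290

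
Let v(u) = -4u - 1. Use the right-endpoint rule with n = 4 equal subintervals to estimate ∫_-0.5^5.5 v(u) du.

-84

Δu = (5.5 − (-0.5))/4 = 1.5.
Right endpoints: 1, 2.5, 4, 5.5.
v(1) = -5, v(2.5) = -11, v(4) = -17, v(5.5) = -23.
Sum = Δu · [v(1) + v(2.5) + v(4) + v(5.5)].
Sum = -84.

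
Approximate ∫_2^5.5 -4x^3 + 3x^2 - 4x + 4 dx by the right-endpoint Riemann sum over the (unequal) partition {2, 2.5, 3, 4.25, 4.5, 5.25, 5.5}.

-1014.1875

Subinterval widths: 0.5, 0.5, 1.25, 0.25, 0.75, 0.25.
Right endpoints: 2.5, 3, 4.25, 4.5, 5.25, 5.5.
f(2.5) = -49.75, f(3) = -89, f(4.25) = -265.875, f(4.5) = -317.75, f(5.25) = -513.125, f(5.5) = -592.75.
Sum = Σ Δx_i · f(x_i).
Sum = -1014.1875.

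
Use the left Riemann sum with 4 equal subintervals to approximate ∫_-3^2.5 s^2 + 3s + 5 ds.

29.86328125

Δs = (2.5 − (-3))/4 = 1.375.
Left endpoints: -3, -1.625, -0.25, 1.125.
f(-3) = 5, f(-1.625) = 2.765625, f(-0.25) = 4.3125, f(1.125) = 9.640625.
Sum = Δs · [f(-3) + f(-1.625) + f(-0.25) + f(1.125)].
Sum = 29.86328125.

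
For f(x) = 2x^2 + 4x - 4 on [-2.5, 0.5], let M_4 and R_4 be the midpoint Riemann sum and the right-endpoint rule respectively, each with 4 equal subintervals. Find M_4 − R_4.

M_4 = -13.78125.
R_4 = -12.9375.
M_4 − R_4 = -0.84375.

-0.84375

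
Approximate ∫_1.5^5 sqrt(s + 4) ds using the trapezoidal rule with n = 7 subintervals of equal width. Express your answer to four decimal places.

Δs = (5 − 1.5)/7 = 0.5.
f(1.5) ≈ 2.3452, f(2) ≈ 2.4495, f(2.5) ≈ 2.5495, f(3) ≈ 2.6458, f(3.5) ≈ 2.7386, f(4) ≈ 2.8284, f(4.5) ≈ 2.9155, f(5) ≈ 3.0000.
T_7 = (Δs/2)·[f(s_0) + 2f(s_1) + ... + 2f(s_{6}) + f(s_7)].
Sum ≈ 9.3999.

9.3999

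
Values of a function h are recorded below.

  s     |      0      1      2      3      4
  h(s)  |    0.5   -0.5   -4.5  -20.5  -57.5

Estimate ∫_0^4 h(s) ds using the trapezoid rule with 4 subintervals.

Δs = 1.
T_4 = (1/2)·[0.5 + 2·(-0.5) + 2·(-4.5) + 2·(-20.5) + (-57.5)] = -54.

-54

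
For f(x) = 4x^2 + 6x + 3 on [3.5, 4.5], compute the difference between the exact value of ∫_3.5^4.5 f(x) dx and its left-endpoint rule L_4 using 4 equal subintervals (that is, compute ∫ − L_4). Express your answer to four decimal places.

4.7083

Exact integral: ∫_3.5^4.5 f(x) dx ≈ 91.333333.
L_4 = 86.625.
Error ≈ 91.333333 − 86.625 ≈ 4.7083.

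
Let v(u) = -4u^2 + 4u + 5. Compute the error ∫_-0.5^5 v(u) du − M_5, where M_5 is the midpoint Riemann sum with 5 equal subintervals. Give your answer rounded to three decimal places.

Exact integral: ∫_-0.5^5 v(u) du ≈ -89.83333.
M_5 = -87.615.
Error ≈ -89.83333 − (-87.615) ≈ -2.218.

-2.218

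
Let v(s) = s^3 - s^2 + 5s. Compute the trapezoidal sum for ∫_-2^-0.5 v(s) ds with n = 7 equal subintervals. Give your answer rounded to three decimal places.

Δs = (-0.5 − (-2))/7 = 3/14.
v(-2) = -22, v(-25/14) = -48875/2744, v(-11/7) = -4873/343, v(-19/14) = -30533/2744, v(-8/7) = -2920/343, v(-13/14) = -17303/2744, v(-5/7) = -1525/343, v(-0.5) = -2.875.
T_7 = (Δs/2)·[v(s_0) + 2v(s_1) + ... + 2v(s_{6}) + v(s_7)].
Sum ≈ -16.039.

-16.039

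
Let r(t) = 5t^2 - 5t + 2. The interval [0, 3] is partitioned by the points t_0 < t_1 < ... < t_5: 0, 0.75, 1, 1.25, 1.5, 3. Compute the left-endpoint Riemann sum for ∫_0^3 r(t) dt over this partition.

11.78125

Subinterval widths: 0.75, 0.25, 0.25, 0.25, 1.5.
Left endpoints: 0, 0.75, 1, 1.25, 1.5.
r(0) = 2, r(0.75) = 1.0625, r(1) = 2, r(1.25) = 3.5625, r(1.5) = 5.75.
Sum = Σ Δt_i · r(t_i).
Sum = 11.78125.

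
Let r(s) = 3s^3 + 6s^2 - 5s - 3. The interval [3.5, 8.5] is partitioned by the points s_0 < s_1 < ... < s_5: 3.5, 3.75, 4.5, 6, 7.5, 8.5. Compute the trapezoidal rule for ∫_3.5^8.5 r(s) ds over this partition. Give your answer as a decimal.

4863.6328125

Subinterval widths: 0.25, 0.75, 1.5, 1.5, 1.
r(3.5) = 181.625, r(3.75) = 220.828125, r(4.5) = 369.375, r(6) = 831, r(7.5) = 1562.625, r(8.5) = 2230.375.
On each subinterval the trapezoid contributes (Δs_i/2)·[r(s_{i-1}) + r(s_i)].
Sum = 4863.6328125.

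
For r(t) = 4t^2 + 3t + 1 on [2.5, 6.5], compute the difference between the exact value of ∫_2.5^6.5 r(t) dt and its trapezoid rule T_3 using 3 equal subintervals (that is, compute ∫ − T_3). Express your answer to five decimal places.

Exact integral: ∫_2.5^6.5 r(t) dt ≈ 403.3333333.
T_3 ≈ 408.0740741.
Error ≈ 403.3333333 − 408.0740741 ≈ -4.74074.

-4.74074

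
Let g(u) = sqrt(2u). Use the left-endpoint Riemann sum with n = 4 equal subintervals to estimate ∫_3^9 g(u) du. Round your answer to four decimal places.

Δu = (9 − 3)/4 = 1.5.
Left endpoints: 3, 4.5, 6, 7.5.
g(3) ≈ 2.4495, g(4.5) ≈ 3.0000, g(6) ≈ 3.4641, g(7.5) ≈ 3.8730.
Sum = Δu · [g(3) + g(4.5) + g(6) + g(7.5)].
Sum ≈ 19.1799.

19.1799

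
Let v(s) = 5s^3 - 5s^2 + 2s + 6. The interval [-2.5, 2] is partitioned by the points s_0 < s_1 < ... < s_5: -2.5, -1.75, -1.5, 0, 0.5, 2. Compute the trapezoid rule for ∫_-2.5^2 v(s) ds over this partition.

Subinterval widths: 0.75, 0.25, 1.5, 0.5, 1.5.
v(-2.5) = -108.375, v(-1.75) = -39.609375, v(-1.5) = -25.125, v(0) = 6, v(0.5) = 6.375, v(2) = 30.
On each subinterval the trapezoid contributes (Δs_i/2)·[v(s_{i-1}) + v(s_i)].
Sum = -47.5546875.

-47.5546875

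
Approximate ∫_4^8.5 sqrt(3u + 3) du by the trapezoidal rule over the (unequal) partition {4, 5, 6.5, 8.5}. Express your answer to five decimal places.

20.87931

Subinterval widths: 1, 1.5, 2.
f(4) ≈ 3.87298, f(5) ≈ 4.24264, f(6.5) ≈ 4.74342, f(8.5) ≈ 5.33854.
On each subinterval the trapezoid contributes (Δu_i/2)·[f(u_{i-1}) + f(u_i)].
Sum ≈ 20.87931.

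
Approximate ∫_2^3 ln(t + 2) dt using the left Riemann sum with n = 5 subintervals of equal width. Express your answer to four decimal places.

Δt = (3 − 2)/5 = 0.2.
Left endpoints: 2, 2.2, 2.4, 2.6, 2.8.
f(2) ≈ 1.3863, f(2.2) ≈ 1.4351, f(2.4) ≈ 1.4816, f(2.6) ≈ 1.5261, f(2.8) ≈ 1.5686.
Sum = Δt · [f(2) + f(2.2) + f(2.4) + f(2.6) + f(2.8)].
Sum ≈ 1.4795.

1.4795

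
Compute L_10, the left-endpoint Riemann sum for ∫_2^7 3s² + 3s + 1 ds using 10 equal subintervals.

370.625

Δs = (7 − 2)/10 = 0.5.
Left endpoints: 2, 2.5, 3, 3.5, 4, 4.5, 5, 5.5, 6, 6.5.
f(2) = 19, f(2.5) = 27.25, f(3) = 37, f(3.5) = 48.25, f(4) = 61, f(4.5) = 75.25, f(5) = 91, f(5.5) = 108.25, f(6) = 127, f(6.5) = 147.25.
Sum = Δs · [f(2) + f(2.5) + f(3) + ...].
Sum = 370.625.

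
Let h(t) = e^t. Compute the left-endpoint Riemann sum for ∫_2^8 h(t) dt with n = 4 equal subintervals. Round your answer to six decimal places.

Δt = (8 − 2)/4 = 1.5.
Left endpoints: 2, 3.5, 5, 6.5.
h(2) ≈ 7.389056, h(3.5) ≈ 33.115452, h(5) ≈ 148.413159, h(6.5) ≈ 665.141633.
Sum = Δt · [h(2) + h(3.5) + h(5) + h(6.5)].
Sum ≈ 1281.088950.

1281.088950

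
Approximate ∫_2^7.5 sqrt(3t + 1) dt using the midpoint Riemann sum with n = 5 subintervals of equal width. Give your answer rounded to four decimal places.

Δt = (7.5 − 2)/5 = 1.1.
Midpoints: 2.55, 3.65, 4.75, 5.85, 6.95.
f(2.55) ≈ 2.9411, f(3.65) ≈ 3.4569, f(4.75) ≈ 3.9051, f(5.85) ≈ 4.3070, f(6.95) ≈ 4.6744.
Sum = Δt · [f(2.55) + f(3.65) + f(4.75) + f(5.85) + f(6.95)].
Sum ≈ 21.2129.

21.2129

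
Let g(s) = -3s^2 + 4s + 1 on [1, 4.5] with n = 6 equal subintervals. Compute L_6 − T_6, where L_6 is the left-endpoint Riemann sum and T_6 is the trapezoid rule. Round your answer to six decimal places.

12.760417

L_6 ≈ -35.96006944.
T_6 ≈ -48.72048611.
L_6 − T_6 ≈ 12.760417.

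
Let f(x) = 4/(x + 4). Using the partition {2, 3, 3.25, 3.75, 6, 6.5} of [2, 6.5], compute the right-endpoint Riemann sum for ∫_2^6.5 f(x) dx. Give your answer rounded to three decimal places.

Subinterval widths: 1, 0.25, 0.5, 2.25, 0.5.
Right endpoints: 3, 3.25, 3.75, 6, 6.5.
f(3) = 4/7, f(3.25) = 16/29, f(3.75) = 16/31, f(6) = 0.4, f(6.5) = 8/21.
Sum = Σ Δx_i · f(x_i).
Sum ≈ 2.058.

2.058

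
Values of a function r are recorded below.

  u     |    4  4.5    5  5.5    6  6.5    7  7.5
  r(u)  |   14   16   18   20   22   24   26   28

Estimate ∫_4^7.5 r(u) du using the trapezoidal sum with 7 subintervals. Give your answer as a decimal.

Δu = 0.5.
T_7 = (0.5/2)·[14 + 2·16 + 2·18 + 2·20 + 2·22 + 2·24 + 2·26 + 28] = 73.5.

73.5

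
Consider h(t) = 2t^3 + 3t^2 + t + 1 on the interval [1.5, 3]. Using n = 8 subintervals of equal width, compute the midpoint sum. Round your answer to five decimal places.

Δt = (3 − 1.5)/8 = 0.1875.
Midpoints: 1.59375, 1.78125, 1.96875, 2.15625, 2.34375, 2.53125, 2.71875, 2.90625.
h(1.59375) = 299995/16384, h(1.78125) = 386713/16384, h(1.96875) = 489199/16384, h(2.15625) = 608749/16384, h(2.34375) = 746659/16384, h(2.53125) = 904225/16384, h(2.71875) = 1082743/16384, h(2.90625) = 1283509/16384.
Sum = Δt · [h(1.59375) + h(1.78125) + h(1.96875) + ...].
Sum ≈ 66.39624.

66.39624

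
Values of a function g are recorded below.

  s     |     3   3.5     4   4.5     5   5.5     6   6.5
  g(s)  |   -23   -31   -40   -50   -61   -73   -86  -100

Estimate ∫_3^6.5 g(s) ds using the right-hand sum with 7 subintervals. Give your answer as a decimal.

Δs = 0.5.
Sum = 0.5·[(-31) + (-40) + (-50) + (-61) + (-73) + (-86) + (-100)] = -220.5.

-220.5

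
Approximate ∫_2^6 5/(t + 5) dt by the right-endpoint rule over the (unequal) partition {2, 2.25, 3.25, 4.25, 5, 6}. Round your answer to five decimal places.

2.14856

Subinterval widths: 0.25, 1, 1, 0.75, 1.
Right endpoints: 2.25, 3.25, 4.25, 5, 6.
f(2.25) = 20/29, f(3.25) = 20/33, f(4.25) = 20/37, f(5) = 0.5, f(6) = 5/11.
Sum = Σ Δt_i · f(t_i).
Sum ≈ 2.14856.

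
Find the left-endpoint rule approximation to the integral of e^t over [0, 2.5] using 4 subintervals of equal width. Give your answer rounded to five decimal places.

8.04963

Δt = (2.5 − 0)/4 = 0.625.
Left endpoints: 0, 0.625, 1.25, 1.875.
f(0) ≈ 1.00000, f(0.625) ≈ 1.86825, f(1.25) ≈ 3.49034, f(1.875) ≈ 6.52082.
Sum = Δt · [f(0) + f(0.625) + f(1.25) + f(1.875)].
Sum ≈ 8.04963.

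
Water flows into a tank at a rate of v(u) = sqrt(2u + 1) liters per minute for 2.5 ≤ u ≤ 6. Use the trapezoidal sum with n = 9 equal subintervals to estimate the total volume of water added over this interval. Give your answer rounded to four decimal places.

Δu = (6 − 2.5)/9 = 7/18.
v(2.5) ≈ 2.4495, v(26/9) ≈ 2.6034, v(59/18) ≈ 2.7487, v(11/3) ≈ 2.8868, v(73/18) ≈ 3.0185, v(40/9) ≈ 3.1447, v(29/6) ≈ 3.2660, v(47/9) ≈ 3.3830, v(101/18) ≈ 3.4960, v(6) ≈ 3.6056.
T_9 = (Δu/2)·[v(u_0) + 2v(u_1) + ... + 2v(u_{8}) + v(u_9)].
Sum ≈ 10.7234.

10.7234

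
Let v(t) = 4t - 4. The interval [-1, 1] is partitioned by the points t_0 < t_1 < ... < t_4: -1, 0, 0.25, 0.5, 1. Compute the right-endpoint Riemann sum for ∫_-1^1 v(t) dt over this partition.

Subinterval widths: 1, 0.25, 0.25, 0.5.
Right endpoints: 0, 0.25, 0.5, 1.
v(0) = -4, v(0.25) = -3, v(0.5) = -2, v(1) = 0.
Sum = Σ Δt_i · v(t_i).
Sum = -5.25.

-5.25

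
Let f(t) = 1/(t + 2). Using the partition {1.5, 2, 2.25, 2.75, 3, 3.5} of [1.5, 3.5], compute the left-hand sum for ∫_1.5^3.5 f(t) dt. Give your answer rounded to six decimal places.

Subinterval widths: 0.5, 0.25, 0.5, 0.25, 0.5.
Left endpoints: 1.5, 2, 2.25, 2.75, 3.
f(1.5) = 2/7, f(2) = 0.25, f(2.25) = 4/17, f(2.75) = 4/19, f(3) = 0.2.
Sum = Σ Δt_i · f(t_i).
Sum ≈ 0.475636.

0.475636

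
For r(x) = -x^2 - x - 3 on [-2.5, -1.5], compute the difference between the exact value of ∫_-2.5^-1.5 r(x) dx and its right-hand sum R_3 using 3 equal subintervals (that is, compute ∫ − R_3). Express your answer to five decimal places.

-0.48148

Exact integral: ∫_-2.5^-1.5 r(x) dx ≈ -5.0833333.
R_3 ≈ -4.6018519.
Error ≈ -5.0833333 − (-4.6018519) ≈ -0.48148.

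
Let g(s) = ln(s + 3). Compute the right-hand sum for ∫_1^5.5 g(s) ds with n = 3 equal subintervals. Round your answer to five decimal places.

Δs = (5.5 − 1)/3 = 1.5.
Right endpoints: 2.5, 4, 5.5.
g(2.5) ≈ 1.70475, g(4) ≈ 1.94591, g(5.5) ≈ 2.14007.
Sum = Δs · [g(2.5) + g(4) + g(5.5)].
Sum ≈ 8.68609.

8.68609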